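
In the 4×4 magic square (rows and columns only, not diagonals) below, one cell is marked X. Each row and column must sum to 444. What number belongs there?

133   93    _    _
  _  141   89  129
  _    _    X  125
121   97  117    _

Row 2 needs 444; the known cells sum to 359, so (2,1) = 85.
The remaining cell in row 4 is (4,4) = 444 − 335 = 109.
Using column 1: 133 + 85 + 121 + ? → (3,1) = 444 − 339 = 105.
From column 2, 444 − (93 + 141 + 97) gives (3,2) = 113.
Column 4: 129 + 125 + 109 + ? = 444, so (1,4) = 81.
From row 1, 444 − (133 + 93 + 81) gives (1,3) = 137.
Row 3: 105 + 113 + 125 + ? = 444, so (3,3) = 101.

101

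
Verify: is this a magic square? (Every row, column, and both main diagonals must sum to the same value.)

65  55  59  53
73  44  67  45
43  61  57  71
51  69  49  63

Row 1: 65 + 55 + 59 + 53 = 232.
Row 2: 73 + 44 + 67 + 45 = 229.
Row 3: 43 + 61 + 57 + 71 = 232.
Row 4: 51 + 69 + 49 + 63 = 232.
Column 1: 65 + 73 + 43 + 51 = 232.
Column 2: 55 + 44 + 61 + 69 = 229.
Column 3: 59 + 67 + 57 + 49 = 232.
Column 4: 53 + 45 + 71 + 63 = 232.
Main diagonal: 65 + 44 + 57 + 63 = 229.
Anti-diagonal: 53 + 67 + 61 + 51 = 232.

No — main diagonal sums to 229 but column 1 sums to 232.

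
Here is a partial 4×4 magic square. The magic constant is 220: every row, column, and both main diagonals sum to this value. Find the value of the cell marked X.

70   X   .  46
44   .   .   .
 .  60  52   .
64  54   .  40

Using row 4: 64 + 54 + 40 + ? → (4,3) = 220 − 158 = 62.
From column 1, 220 − (70 + 44 + 64) gives (3,1) = 42.
Using main diagonal: 70 + 52 + 40 + ? → (2,2) = 220 − 162 = 58.
Anti-diagonal must total 220; the given cells sum to 170, so (2,3) = 50.
Row 2 needs 220; the known cells sum to 152, so (2,4) = 68.
The remaining cell in row 3 is (3,4) = 220 − 154 = 66.
Using column 2: 58 + 60 + 54 + ? → (1,2) = 220 − 172 = 48.

48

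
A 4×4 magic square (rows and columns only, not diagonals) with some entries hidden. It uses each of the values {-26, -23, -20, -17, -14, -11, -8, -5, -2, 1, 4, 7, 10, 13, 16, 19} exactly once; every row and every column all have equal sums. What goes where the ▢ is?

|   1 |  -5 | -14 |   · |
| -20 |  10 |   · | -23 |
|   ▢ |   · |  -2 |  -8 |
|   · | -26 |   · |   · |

The 16 entries sum to -56, so each line sums to -56/4 = -14.
Row 1 needs -14; the known cells sum to -18, so (1,4) = 4.
Row 2 must total -14; the given cells sum to -33, so (2,3) = 19.
From column 2, -14 − (-5 + 10 + (-26)) gives (3,2) = 7.
Column 3: -14 + 19 + (-2) + ? = -14, so (4,3) = -17.
Using column 4: 4 + (-23) + (-8) + ? → (4,4) = -14 − (-27) = 13.
The remaining cell in row 3 is (3,1) = -14 − (-3) = -11.

-11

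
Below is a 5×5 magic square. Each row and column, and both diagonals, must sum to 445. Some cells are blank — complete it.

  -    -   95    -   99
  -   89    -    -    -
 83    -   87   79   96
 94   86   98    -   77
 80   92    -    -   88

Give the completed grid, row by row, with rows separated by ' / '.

Row 3 must total 445; the given cells sum to 345, so (3,2) = 100.
Row 4 must total 445; the given cells sum to 355, so (4,4) = 90.
Column 2 needs 445; the known cells sum to 367, so (1,2) = 78.
Column 5 needs 445; the known cells sum to 360, so (2,5) = 85.
The remaining cell in main diagonal is (1,1) = 445 − 354 = 91.
Anti-diagonal must total 445; the given cells sum to 352, so (2,4) = 93.
The remaining cell in row 1 is (1,4) = 445 − 363 = 82.
Column 1 must total 445; the given cells sum to 348, so (2,1) = 97.
Using column 4: 82 + 93 + 79 + 90 + ? → (5,4) = 445 − 344 = 101.
The remaining cell in row 2 is (2,3) = 445 − 364 = 81.
Row 5: 80 + 92 + 101 + 88 + ? = 445, so (5,3) = 84.

91 78 95 82 99 / 97 89 81 93 85 / 83 100 87 79 96 / 94 86 98 90 77 / 80 92 84 101 88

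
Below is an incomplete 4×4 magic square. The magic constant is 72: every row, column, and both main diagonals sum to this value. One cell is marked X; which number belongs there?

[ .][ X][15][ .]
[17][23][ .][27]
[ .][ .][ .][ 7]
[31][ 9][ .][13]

29

Row 2: 17 + 23 + 27 + ? = 72, so (2,3) = 5.
Row 4 must total 72; the given cells sum to 53, so (4,3) = 19.
From column 3, 72 − (15 + 5 + 19) gives (3,3) = 33.
Column 4: 27 + 7 + 13 + ? = 72, so (1,4) = 25.
Main diagonal: 23 + 33 + 13 + ? = 72, so (1,1) = 3.
Anti-diagonal needs 72; the known cells sum to 61, so (3,2) = 11.
Row 1 must total 72; the given cells sum to 43, so (1,2) = 29.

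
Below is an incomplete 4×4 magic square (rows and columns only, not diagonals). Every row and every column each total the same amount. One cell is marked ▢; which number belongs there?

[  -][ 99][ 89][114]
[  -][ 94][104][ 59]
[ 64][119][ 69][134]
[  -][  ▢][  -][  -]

Row 3 is complete and sums to 386; that is the magic constant.
From row 1, 386 − (99 + 89 + 114) gives (1,1) = 84.
Row 2: 94 + 104 + 59 + ? = 386, so (2,1) = 129.
From column 1, 386 − (84 + 129 + 64) gives (4,1) = 109.
The remaining cell in column 2 is (4,2) = 386 − 312 = 74.

74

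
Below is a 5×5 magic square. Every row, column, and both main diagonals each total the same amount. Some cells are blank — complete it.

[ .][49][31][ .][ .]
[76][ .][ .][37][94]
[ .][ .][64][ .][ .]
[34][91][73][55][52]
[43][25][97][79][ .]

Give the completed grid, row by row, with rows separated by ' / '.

Row 4 is already complete: 34 + 91 + 73 + 55 + 52 = 305, so that is the magic constant.
The remaining cell in row 5 is (5,5) = 305 − 244 = 61.
Column 3: 31 + 64 + 73 + 97 + ? = 305, so (2,3) = 40.
Anti-diagonal: 37 + 64 + 91 + 43 + ? = 305, so (1,5) = 70.
Row 2 must total 305; the given cells sum to 247, so (2,2) = 58.
From column 2, 305 − (49 + 58 + 91 + 25) gives (3,2) = 82.
Column 5: 70 + 94 + 52 + 61 + ? = 305, so (3,5) = 28.
The remaining cell in main diagonal is (1,1) = 305 − 238 = 67.
Row 1 needs 305; the known cells sum to 217, so (1,4) = 88.
Column 1: 67 + 76 + 34 + 43 + ? = 305, so (3,1) = 85.
Column 4 must total 305; the given cells sum to 259, so (3,4) = 46.

67 49 31 88 70 / 76 58 40 37 94 / 85 82 64 46 28 / 34 91 73 55 52 / 43 25 97 79 61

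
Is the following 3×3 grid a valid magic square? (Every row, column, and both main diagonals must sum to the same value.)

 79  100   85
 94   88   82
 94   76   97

Row 1: 79 + 100 + 85 = 264.
Row 2: 94 + 88 + 82 = 264.
Row 3: 94 + 76 + 97 = 267.
Column 1: 79 + 94 + 94 = 267.
Column 2: 100 + 88 + 76 = 264.
Column 3: 85 + 82 + 97 = 264.
Main diagonal: 79 + 88 + 97 = 264.
Anti-diagonal: 85 + 88 + 94 = 267.

No — anti-diagonal sums to 267 but column 3 sums to 264.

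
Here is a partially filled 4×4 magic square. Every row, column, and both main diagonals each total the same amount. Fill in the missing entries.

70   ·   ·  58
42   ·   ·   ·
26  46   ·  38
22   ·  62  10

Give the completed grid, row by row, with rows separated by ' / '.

Column 1 is already complete: 70 + 42 + 26 + 22 = 160, so that is the magic constant.
Row 3 needs 160; the known cells sum to 110, so (3,3) = 50.
The remaining cell in row 4 is (4,2) = 160 − 94 = 66.
Column 4 needs 160; the known cells sum to 106, so (2,4) = 54.
The remaining cell in main diagonal is (2,2) = 160 − 130 = 30.
Using anti-diagonal: 58 + 46 + 22 + ? → (2,3) = 160 − 126 = 34.
Column 2: 30 + 46 + 66 + ? = 160, so (1,2) = 18.
The remaining cell in column 3 is (1,3) = 160 − 146 = 14.

70 18 14 58 / 42 30 34 54 / 26 46 50 38 / 22 66 62 10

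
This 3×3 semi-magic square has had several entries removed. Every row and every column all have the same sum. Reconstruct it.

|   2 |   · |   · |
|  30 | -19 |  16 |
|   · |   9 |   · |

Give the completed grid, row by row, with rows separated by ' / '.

Row 2 is already complete: 30 + -19 + 16 = 27, so that is the magic constant.
Column 1 needs 27; the known cells sum to 32, so (3,1) = -5.
The remaining cell in column 2 is (1,2) = 27 − (-10) = 37.
Using row 1: 2 + 37 + ? → (1,3) = 27 − 39 = -12.
From row 3, 27 − (-5 + 9) gives (3,3) = 23.

2 37 -12 / 30 -19 16 / -5 9 23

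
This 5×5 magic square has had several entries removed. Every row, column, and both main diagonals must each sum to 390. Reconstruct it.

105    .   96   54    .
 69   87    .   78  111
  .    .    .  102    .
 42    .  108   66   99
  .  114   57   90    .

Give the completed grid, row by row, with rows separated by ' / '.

From row 2, 390 − (69 + 87 + 78 + 111) gives (2,3) = 45.
Using row 4: 42 + 108 + 66 + 99 + ? → (4,2) = 390 − 315 = 75.
Column 3 needs 390; the known cells sum to 306, so (3,3) = 84.
Main diagonal must total 390; the given cells sum to 342, so (5,5) = 48.
Row 5 must total 390; the given cells sum to 309, so (5,1) = 81.
Column 1: 105 + 69 + 42 + 81 + ? = 390, so (3,1) = 93.
Anti-diagonal: 78 + 84 + 75 + 81 + ? = 390, so (1,5) = 72.
Row 1 must total 390; the given cells sum to 327, so (1,2) = 63.
Column 2 must total 390; the given cells sum to 339, so (3,2) = 51.
The remaining cell in column 5 is (3,5) = 390 − 330 = 60.

105 63 96 54 72 / 69 87 45 78 111 / 93 51 84 102 60 / 42 75 108 66 99 / 81 114 57 90 48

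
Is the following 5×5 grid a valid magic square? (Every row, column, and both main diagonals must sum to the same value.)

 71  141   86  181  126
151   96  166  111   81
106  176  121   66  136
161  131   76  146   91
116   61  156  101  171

Yes

Row 1: 71 + 141 + 86 + 181 + 126 = 605.
Row 2: 151 + 96 + 166 + 111 + 81 = 605.
Row 3: 106 + 176 + 121 + 66 + 136 = 605.
Row 4: 161 + 131 + 76 + 146 + 91 = 605.
Row 5: 116 + 61 + 156 + 101 + 171 = 605.
Column 1: 71 + 151 + 106 + 161 + 116 = 605.
Column 2: 141 + 96 + 176 + 131 + 61 = 605.
Column 3: 86 + 166 + 121 + 76 + 156 = 605.
Column 4: 181 + 111 + 66 + 146 + 101 = 605.
Column 5: 126 + 81 + 136 + 91 + 171 = 605.
Main diagonal: 71 + 96 + 121 + 146 + 171 = 605.
Anti-diagonal: 126 + 111 + 121 + 131 + 116 = 605.
All lines sum to 605.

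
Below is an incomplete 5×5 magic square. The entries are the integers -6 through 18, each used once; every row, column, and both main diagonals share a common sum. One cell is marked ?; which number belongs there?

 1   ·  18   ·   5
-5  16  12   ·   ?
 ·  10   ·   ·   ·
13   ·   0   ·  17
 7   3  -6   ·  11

The entries are -6 through 18, which sum to 150, so each line sums to 150/5 = 30.
The remaining cell in row 5 is (5,4) = 30 − 15 = 15.
The remaining cell in column 1 is (3,1) = 30 − 16 = 14.
Column 3 must total 30; the given cells sum to 24, so (3,3) = 6.
The remaining cell in main diagonal is (4,4) = 30 − 34 = -4.
From row 4, 30 − (13 + 0 + (-4) + 17) gives (4,2) = 4.
The remaining cell in column 2 is (1,2) = 30 − 33 = -3.
The remaining cell in anti-diagonal is (2,4) = 30 − 22 = 8.
Row 1: 1 + (-3) + 18 + 5 + ? = 30, so (1,4) = 9.
Row 2 must total 30; the given cells sum to 31, so (2,5) = -1.

-1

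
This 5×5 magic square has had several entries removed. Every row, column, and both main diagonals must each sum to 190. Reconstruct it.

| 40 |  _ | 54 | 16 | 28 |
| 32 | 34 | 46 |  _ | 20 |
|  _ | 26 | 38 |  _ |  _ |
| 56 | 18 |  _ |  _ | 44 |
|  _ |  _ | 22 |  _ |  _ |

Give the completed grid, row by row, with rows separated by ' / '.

40 52 54 16 28 / 32 34 46 58 20 / 14 26 38 50 62 / 56 18 30 42 44 / 48 60 22 24 36

Row 1 needs 190; the known cells sum to 138, so (1,2) = 52.
The remaining cell in row 2 is (2,4) = 190 − 132 = 58.
Using column 2: 52 + 34 + 26 + 18 + ? → (5,2) = 190 − 130 = 60.
Using column 3: 54 + 46 + 38 + 22 + ? → (4,3) = 190 − 160 = 30.
Anti-diagonal: 28 + 58 + 38 + 18 + ? = 190, so (5,1) = 48.
Row 4: 56 + 18 + 30 + 44 + ? = 190, so (4,4) = 42.
The remaining cell in column 1 is (3,1) = 190 − 176 = 14.
From main diagonal, 190 − (40 + 34 + 38 + 42) gives (5,5) = 36.
Row 5: 48 + 60 + 22 + 36 + ? = 190, so (5,4) = 24.
Using column 4: 16 + 58 + 42 + 24 + ? → (3,4) = 190 − 140 = 50.
From column 5, 190 − (28 + 20 + 44 + 36) gives (3,5) = 62.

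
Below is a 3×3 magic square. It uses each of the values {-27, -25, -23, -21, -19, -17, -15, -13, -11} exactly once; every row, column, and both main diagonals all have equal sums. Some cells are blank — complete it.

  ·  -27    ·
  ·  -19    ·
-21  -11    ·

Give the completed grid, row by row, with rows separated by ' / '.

-13 -27 -17 / -23 -19 -15 / -21 -11 -25

The 9 entries sum to -171, so each line sums to -171/3 = -57.
From row 3, -57 − (-21 + (-11)) gives (3,3) = -25.
Using main diagonal: -19 + (-25) + ? → (1,1) = -57 − (-44) = -13.
Anti-diagonal needs -57; the known cells sum to -40, so (1,3) = -17.
From column 1, -57 − (-13 + (-21)) gives (2,1) = -23.
Column 3: -17 + (-25) + ? = -57, so (2,3) = -15.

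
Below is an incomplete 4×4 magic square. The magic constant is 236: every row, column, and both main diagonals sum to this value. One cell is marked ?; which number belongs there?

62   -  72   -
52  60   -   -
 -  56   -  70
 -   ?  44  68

Main diagonal must total 236; the given cells sum to 190, so (3,3) = 46.
From row 3, 236 − (56 + 46 + 70) gives (3,1) = 64.
From column 1, 236 − (62 + 52 + 64) gives (4,1) = 58.
The remaining cell in column 3 is (2,3) = 236 − 162 = 74.
From anti-diagonal, 236 − (74 + 56 + 58) gives (1,4) = 48.
Row 1 needs 236; the known cells sum to 182, so (1,2) = 54.
Row 2 needs 236; the known cells sum to 186, so (2,4) = 50.
The remaining cell in row 4 is (4,2) = 236 − 170 = 66.

66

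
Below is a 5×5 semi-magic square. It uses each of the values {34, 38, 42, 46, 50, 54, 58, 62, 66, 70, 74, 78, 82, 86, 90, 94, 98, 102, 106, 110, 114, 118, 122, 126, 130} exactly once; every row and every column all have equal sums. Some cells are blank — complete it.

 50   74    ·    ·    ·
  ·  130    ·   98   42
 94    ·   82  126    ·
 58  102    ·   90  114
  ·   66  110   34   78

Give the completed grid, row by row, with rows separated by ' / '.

The 25 entries sum to 2050, so each line sums to 2050/5 = 410.
From row 4, 410 − (58 + 102 + 90 + 114) gives (4,3) = 46.
Using row 5: 66 + 110 + 34 + 78 + ? → (5,1) = 410 − 288 = 122.
Using column 1: 50 + 94 + 58 + 122 + ? → (2,1) = 410 − 324 = 86.
Column 2 needs 410; the known cells sum to 372, so (3,2) = 38.
Column 4: 98 + 126 + 90 + 34 + ? = 410, so (1,4) = 62.
From row 2, 410 − (86 + 130 + 98 + 42) gives (2,3) = 54.
Row 3: 94 + 38 + 82 + 126 + ? = 410, so (3,5) = 70.
Column 3: 54 + 82 + 46 + 110 + ? = 410, so (1,3) = 118.
Column 5: 42 + 70 + 114 + 78 + ? = 410, so (1,5) = 106.

50 74 118 62 106 / 86 130 54 98 42 / 94 38 82 126 70 / 58 102 46 90 114 / 122 66 110 34 78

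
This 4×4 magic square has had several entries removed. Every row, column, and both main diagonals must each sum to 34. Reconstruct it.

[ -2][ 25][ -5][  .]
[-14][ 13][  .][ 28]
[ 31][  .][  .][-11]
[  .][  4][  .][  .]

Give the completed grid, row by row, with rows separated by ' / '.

Row 1 must total 34; the given cells sum to 18, so (1,4) = 16.
From row 2, 34 − (-14 + 13 + 28) gives (2,3) = 7.
From column 1, 34 − (-2 + (-14) + 31) gives (4,1) = 19.
From column 2, 34 − (25 + 13 + 4) gives (3,2) = -8.
From column 4, 34 − (16 + 28 + (-11)) gives (4,4) = 1.
Using main diagonal: -2 + 13 + 1 + ? → (3,3) = 34 − 12 = 22.
Row 4: 19 + 4 + 1 + ? = 34, so (4,3) = 10.

-2 25 -5 16 / -14 13 7 28 / 31 -8 22 -11 / 19 4 10 1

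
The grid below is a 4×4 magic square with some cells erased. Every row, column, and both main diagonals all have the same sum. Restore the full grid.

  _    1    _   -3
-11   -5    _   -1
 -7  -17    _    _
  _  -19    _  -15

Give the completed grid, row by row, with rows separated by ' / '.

-25 1 -13 -3 / -11 -5 -23 -1 / -7 -17 5 -21 / 3 -19 -9 -15

Column 2 is already complete: 1 + -5 + -17 + -19 = -40, so that is the magic constant.
Row 2: -11 + (-5) + (-1) + ? = -40, so (2,3) = -23.
Column 4 must total -40; the given cells sum to -19, so (3,4) = -21.
Anti-diagonal: -3 + (-23) + (-17) + ? = -40, so (4,1) = 3.
Using row 3: -7 + (-17) + (-21) + ? → (3,3) = -40 − (-45) = 5.
From row 4, -40 − (3 + (-19) + (-15)) gives (4,3) = -9.
Using column 1: -11 + (-7) + 3 + ? → (1,1) = -40 − (-15) = -25.
Column 3: -23 + 5 + (-9) + ? = -40, so (1,3) = -13.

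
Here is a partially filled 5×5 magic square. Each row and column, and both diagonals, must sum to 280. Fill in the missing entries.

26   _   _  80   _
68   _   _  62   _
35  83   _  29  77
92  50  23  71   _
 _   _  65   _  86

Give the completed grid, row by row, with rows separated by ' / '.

26 74 47 80 53 / 68 41 89 62 20 / 35 83 56 29 77 / 92 50 23 71 44 / 59 32 65 38 86

Row 3 must total 280; the given cells sum to 224, so (3,3) = 56.
Row 4 must total 280; the given cells sum to 236, so (4,5) = 44.
Column 1 must total 280; the given cells sum to 221, so (5,1) = 59.
Column 4: 80 + 62 + 29 + 71 + ? = 280, so (5,4) = 38.
The remaining cell in main diagonal is (2,2) = 280 − 239 = 41.
Anti-diagonal must total 280; the given cells sum to 227, so (1,5) = 53.
The remaining cell in row 5 is (5,2) = 280 − 248 = 32.
From column 2, 280 − (41 + 83 + 50 + 32) gives (1,2) = 74.
Using column 5: 53 + 77 + 44 + 86 + ? → (2,5) = 280 − 260 = 20.
From row 1, 280 − (26 + 74 + 80 + 53) gives (1,3) = 47.
Row 2 must total 280; the given cells sum to 191, so (2,3) = 89.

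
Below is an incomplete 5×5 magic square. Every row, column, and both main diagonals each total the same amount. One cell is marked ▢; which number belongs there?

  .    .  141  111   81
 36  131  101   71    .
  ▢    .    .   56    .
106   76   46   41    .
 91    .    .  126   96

Column 4 is complete and sums to 405; that is the magic constant.
Row 2: 36 + 131 + 101 + 71 + ? = 405, so (2,5) = 66.
Row 4: 106 + 76 + 46 + 41 + ? = 405, so (4,5) = 136.
The remaining cell in column 5 is (3,5) = 405 − 379 = 26.
Using anti-diagonal: 81 + 71 + 76 + 91 + ? → (3,3) = 405 − 319 = 86.
Using column 3: 141 + 101 + 86 + 46 + ? → (5,3) = 405 − 374 = 31.
Main diagonal needs 405; the known cells sum to 354, so (1,1) = 51.
Using row 1: 51 + 141 + 111 + 81 + ? → (1,2) = 405 − 384 = 21.
The remaining cell in row 5 is (5,2) = 405 − 344 = 61.
Column 1 needs 405; the known cells sum to 284, so (3,1) = 121.

121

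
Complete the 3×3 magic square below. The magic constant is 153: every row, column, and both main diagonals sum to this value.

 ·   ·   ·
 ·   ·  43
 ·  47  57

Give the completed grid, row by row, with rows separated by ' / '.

Row 3: 47 + 57 + ? = 153, so (3,1) = 49.
Using column 3: 43 + 57 + ? → (1,3) = 153 − 100 = 53.
Anti-diagonal: 53 + 49 + ? = 153, so (2,2) = 51.
Row 2: 51 + 43 + ? = 153, so (2,1) = 59.
From column 1, 153 − (59 + 49) gives (1,1) = 45.
Column 2: 51 + 47 + ? = 153, so (1,2) = 55.

45 55 53 / 59 51 43 / 49 47 57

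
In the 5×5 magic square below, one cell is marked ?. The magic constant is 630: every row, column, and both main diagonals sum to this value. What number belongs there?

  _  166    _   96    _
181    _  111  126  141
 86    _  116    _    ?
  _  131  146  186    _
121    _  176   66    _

171

Row 2: 181 + 111 + 126 + 141 + ? = 630, so (2,2) = 71.
Using column 3: 111 + 116 + 146 + 176 + ? → (1,3) = 630 − 549 = 81.
Column 4 needs 630; the known cells sum to 474, so (3,4) = 156.
Anti-diagonal: 126 + 116 + 131 + 121 + ? = 630, so (1,5) = 136.
Row 1 must total 630; the given cells sum to 479, so (1,1) = 151.
Column 1: 151 + 181 + 86 + 121 + ? = 630, so (4,1) = 91.
From main diagonal, 630 − (151 + 71 + 116 + 186) gives (5,5) = 106.
Row 4: 91 + 131 + 146 + 186 + ? = 630, so (4,5) = 76.
Using row 5: 121 + 176 + 66 + 106 + ? → (5,2) = 630 − 469 = 161.
From column 2, 630 − (166 + 71 + 131 + 161) gives (3,2) = 101.
Column 5 needs 630; the known cells sum to 459, so (3,5) = 171.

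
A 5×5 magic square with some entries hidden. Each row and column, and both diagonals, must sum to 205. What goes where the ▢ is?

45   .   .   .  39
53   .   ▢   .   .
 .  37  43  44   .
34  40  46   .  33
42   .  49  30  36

35

The remaining cell in row 4 is (4,4) = 205 − 153 = 52.
Row 5 must total 205; the given cells sum to 157, so (5,2) = 48.
Column 1 needs 205; the known cells sum to 174, so (3,1) = 31.
The remaining cell in main diagonal is (2,2) = 205 − 176 = 29.
Using anti-diagonal: 39 + 43 + 40 + 42 + ? → (2,4) = 205 − 164 = 41.
Using row 3: 31 + 37 + 43 + 44 + ? → (3,5) = 205 − 155 = 50.
Column 2: 29 + 37 + 40 + 48 + ? = 205, so (1,2) = 51.
From column 4, 205 − (41 + 44 + 52 + 30) gives (1,4) = 38.
From column 5, 205 − (39 + 50 + 33 + 36) gives (2,5) = 47.
Row 1: 45 + 51 + 38 + 39 + ? = 205, so (1,3) = 32.
Row 2 needs 205; the known cells sum to 170, so (2,3) = 35.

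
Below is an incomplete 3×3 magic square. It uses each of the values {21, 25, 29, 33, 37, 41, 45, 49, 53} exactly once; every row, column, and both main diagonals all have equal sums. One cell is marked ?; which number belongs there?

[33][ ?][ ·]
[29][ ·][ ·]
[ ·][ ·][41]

53

The 9 entries sum to 333, so each line sums to 333/3 = 111.
Using column 1: 33 + 29 + ? → (3,1) = 111 − 62 = 49.
Main diagonal must total 111; the given cells sum to 74, so (2,2) = 37.
Anti-diagonal: 37 + 49 + ? = 111, so (1,3) = 25.
From row 1, 111 − (33 + 25) gives (1,2) = 53.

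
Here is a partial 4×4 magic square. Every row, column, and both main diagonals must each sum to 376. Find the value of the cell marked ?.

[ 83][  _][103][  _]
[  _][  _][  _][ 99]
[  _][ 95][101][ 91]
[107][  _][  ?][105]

From row 3, 376 − (95 + 101 + 91) gives (3,1) = 89.
Column 1: 83 + 89 + 107 + ? = 376, so (2,1) = 97.
Column 4 must total 376; the given cells sum to 295, so (1,4) = 81.
The remaining cell in main diagonal is (2,2) = 376 − 289 = 87.
The remaining cell in anti-diagonal is (2,3) = 376 − 283 = 93.
Row 1: 83 + 103 + 81 + ? = 376, so (1,2) = 109.
From column 2, 376 − (109 + 87 + 95) gives (4,2) = 85.
Using column 3: 103 + 93 + 101 + ? → (4,3) = 376 − 297 = 79.

79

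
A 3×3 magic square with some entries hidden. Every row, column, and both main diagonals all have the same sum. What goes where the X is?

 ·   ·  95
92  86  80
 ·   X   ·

Row 2 is complete and sums to 258; that is the magic constant.
The remaining cell in column 3 is (3,3) = 258 − 175 = 83.
Main diagonal needs 258; the known cells sum to 169, so (1,1) = 89.
Anti-diagonal must total 258; the given cells sum to 181, so (3,1) = 77.
Row 1: 89 + 95 + ? = 258, so (1,2) = 74.
Row 3: 77 + 83 + ? = 258, so (3,2) = 98.

98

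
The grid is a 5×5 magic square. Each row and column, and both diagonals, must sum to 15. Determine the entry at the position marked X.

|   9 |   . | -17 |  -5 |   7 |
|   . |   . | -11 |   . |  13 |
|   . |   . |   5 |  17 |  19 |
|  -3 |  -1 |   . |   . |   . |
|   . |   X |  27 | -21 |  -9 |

15

Row 1 needs 15; the known cells sum to -6, so (1,2) = 21.
Using column 3: -17 + (-11) + 5 + 27 + ? → (4,3) = 15 − 4 = 11.
The remaining cell in column 5 is (4,5) = 15 − 30 = -15.
Row 4 needs 15; the known cells sum to -8, so (4,4) = 23.
The remaining cell in column 4 is (2,4) = 15 − 14 = 1.
From main diagonal, 15 − (9 + 5 + 23 + (-9)) gives (2,2) = -13.
Anti-diagonal must total 15; the given cells sum to 12, so (5,1) = 3.
Using row 2: -13 + (-11) + 1 + 13 + ? → (2,1) = 15 − (-10) = 25.
From row 5, 15 − (3 + 27 + (-21) + (-9)) gives (5,2) = 15.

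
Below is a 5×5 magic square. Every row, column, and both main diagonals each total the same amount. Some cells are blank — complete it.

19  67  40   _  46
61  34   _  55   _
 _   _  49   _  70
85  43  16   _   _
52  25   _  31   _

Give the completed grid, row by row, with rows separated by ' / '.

Anti-diagonal is already complete: 46 + 55 + 49 + 43 + 52 = 245, so that is the magic constant.
Row 1: 19 + 67 + 40 + 46 + ? = 245, so (1,4) = 73.
From column 1, 245 − (19 + 61 + 85 + 52) gives (3,1) = 28.
The remaining cell in column 2 is (3,2) = 245 − 169 = 76.
Row 3 must total 245; the given cells sum to 223, so (3,4) = 22.
The remaining cell in column 4 is (4,4) = 245 − 181 = 64.
Main diagonal needs 245; the known cells sum to 166, so (5,5) = 79.
Row 4 must total 245; the given cells sum to 208, so (4,5) = 37.
Row 5 needs 245; the known cells sum to 187, so (5,3) = 58.
Column 3 needs 245; the known cells sum to 163, so (2,3) = 82.
Column 5: 46 + 70 + 37 + 79 + ? = 245, so (2,5) = 13.

19 67 40 73 46 / 61 34 82 55 13 / 28 76 49 22 70 / 85 43 16 64 37 / 52 25 58 31 79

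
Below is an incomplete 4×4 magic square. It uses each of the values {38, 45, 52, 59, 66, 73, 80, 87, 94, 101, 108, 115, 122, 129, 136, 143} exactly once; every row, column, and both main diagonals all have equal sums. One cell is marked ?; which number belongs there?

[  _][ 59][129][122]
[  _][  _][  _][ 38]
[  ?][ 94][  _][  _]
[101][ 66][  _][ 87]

73

The 16 entries sum to 1448, so each line sums to 1448/4 = 362.
Using row 1: 59 + 129 + 122 + ? → (1,1) = 362 − 310 = 52.
Using row 4: 101 + 66 + 87 + ? → (4,3) = 362 − 254 = 108.
Column 2: 59 + 94 + 66 + ? = 362, so (2,2) = 143.
Using column 4: 122 + 38 + 87 + ? → (3,4) = 362 − 247 = 115.
From main diagonal, 362 − (52 + 143 + 87) gives (3,3) = 80.
From anti-diagonal, 362 − (122 + 94 + 101) gives (2,3) = 45.
Row 2 must total 362; the given cells sum to 226, so (2,1) = 136.
Row 3 must total 362; the given cells sum to 289, so (3,1) = 73.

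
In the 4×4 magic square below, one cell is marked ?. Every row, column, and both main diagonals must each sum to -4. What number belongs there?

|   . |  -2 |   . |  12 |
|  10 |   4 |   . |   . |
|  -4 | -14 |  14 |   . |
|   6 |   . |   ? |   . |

From row 3, -4 − (-4 + (-14) + 14) gives (3,4) = 0.
The remaining cell in column 1 is (1,1) = -4 − 12 = -16.
Column 2: -2 + 4 + (-14) + ? = -4, so (4,2) = 8.
Main diagonal needs -4; the known cells sum to 2, so (4,4) = -6.
The remaining cell in anti-diagonal is (2,3) = -4 − 4 = -8.
Row 1 needs -4; the known cells sum to -6, so (1,3) = 2.
Row 2 needs -4; the known cells sum to 6, so (2,4) = -10.
The remaining cell in row 4 is (4,3) = -4 − 8 = -12.

-12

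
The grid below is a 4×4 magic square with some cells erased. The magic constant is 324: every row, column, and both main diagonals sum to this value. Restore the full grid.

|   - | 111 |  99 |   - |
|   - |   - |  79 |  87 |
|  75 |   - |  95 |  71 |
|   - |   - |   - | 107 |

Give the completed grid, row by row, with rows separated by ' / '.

55 111 99 59 / 91 67 79 87 / 75 83 95 71 / 103 63 51 107

Row 3 needs 324; the known cells sum to 241, so (3,2) = 83.
Column 3: 99 + 79 + 95 + ? = 324, so (4,3) = 51.
From column 4, 324 − (87 + 71 + 107) gives (1,4) = 59.
From anti-diagonal, 324 − (59 + 79 + 83) gives (4,1) = 103.
Row 1 needs 324; the known cells sum to 269, so (1,1) = 55.
Using row 4: 103 + 51 + 107 + ? → (4,2) = 324 − 261 = 63.
From column 1, 324 − (55 + 75 + 103) gives (2,1) = 91.
Column 2: 111 + 83 + 63 + ? = 324, so (2,2) = 67.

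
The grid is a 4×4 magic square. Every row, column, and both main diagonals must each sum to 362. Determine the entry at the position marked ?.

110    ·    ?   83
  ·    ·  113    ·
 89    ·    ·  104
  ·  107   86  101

From row 4, 362 − (107 + 86 + 101) gives (4,1) = 68.
The remaining cell in column 1 is (2,1) = 362 − 267 = 95.
Column 4: 83 + 104 + 101 + ? = 362, so (2,4) = 74.
From anti-diagonal, 362 − (83 + 113 + 68) gives (3,2) = 98.
Using row 2: 95 + 113 + 74 + ? → (2,2) = 362 − 282 = 80.
Row 3 needs 362; the known cells sum to 291, so (3,3) = 71.
Using column 2: 80 + 98 + 107 + ? → (1,2) = 362 − 285 = 77.
Column 3 needs 362; the known cells sum to 270, so (1,3) = 92.

92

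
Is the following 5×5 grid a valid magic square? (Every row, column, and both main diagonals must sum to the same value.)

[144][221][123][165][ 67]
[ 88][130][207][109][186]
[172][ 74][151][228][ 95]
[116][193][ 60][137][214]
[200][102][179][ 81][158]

Yes

Row 1: 144 + 221 + 123 + 165 + 67 = 720.
Row 2: 88 + 130 + 207 + 109 + 186 = 720.
Row 3: 172 + 74 + 151 + 228 + 95 = 720.
Row 4: 116 + 193 + 60 + 137 + 214 = 720.
Row 5: 200 + 102 + 179 + 81 + 158 = 720.
Column 1: 144 + 88 + 172 + 116 + 200 = 720.
Column 2: 221 + 130 + 74 + 193 + 102 = 720.
Column 3: 123 + 207 + 151 + 60 + 179 = 720.
Column 4: 165 + 109 + 228 + 137 + 81 = 720.
Column 5: 67 + 186 + 95 + 214 + 158 = 720.
Main diagonal: 144 + 130 + 151 + 137 + 158 = 720.
Anti-diagonal: 67 + 109 + 151 + 193 + 200 = 720.
All lines sum to 720.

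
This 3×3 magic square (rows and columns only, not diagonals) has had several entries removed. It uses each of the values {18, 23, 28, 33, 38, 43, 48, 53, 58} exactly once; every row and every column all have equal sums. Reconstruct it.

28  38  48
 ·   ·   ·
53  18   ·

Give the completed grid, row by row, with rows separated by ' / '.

28 38 48 / 33 58 23 / 53 18 43

The 9 entries sum to 342, so each line sums to 342/3 = 114.
Row 3: 53 + 18 + ? = 114, so (3,3) = 43.
Column 1 needs 114; the known cells sum to 81, so (2,1) = 33.
From column 2, 114 − (38 + 18) gives (2,2) = 58.
Column 3 needs 114; the known cells sum to 91, so (2,3) = 23.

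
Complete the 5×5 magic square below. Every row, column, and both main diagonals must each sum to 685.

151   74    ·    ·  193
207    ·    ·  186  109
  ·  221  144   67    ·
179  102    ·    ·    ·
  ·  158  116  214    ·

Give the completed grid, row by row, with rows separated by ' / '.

151 74 172 95 193 / 207 130 53 186 109 / 88 221 144 67 165 / 179 102 200 123 81 / 60 158 116 214 137

Using column 2: 74 + 221 + 102 + 158 + ? → (2,2) = 685 − 555 = 130.
Using anti-diagonal: 193 + 186 + 144 + 102 + ? → (5,1) = 685 − 625 = 60.
Row 2 needs 685; the known cells sum to 632, so (2,3) = 53.
Row 5 needs 685; the known cells sum to 548, so (5,5) = 137.
From column 1, 685 − (151 + 207 + 179 + 60) gives (3,1) = 88.
The remaining cell in main diagonal is (4,4) = 685 − 562 = 123.
Row 3: 88 + 221 + 144 + 67 + ? = 685, so (3,5) = 165.
Column 4 needs 685; the known cells sum to 590, so (1,4) = 95.
From column 5, 685 − (193 + 109 + 165 + 137) gives (4,5) = 81.
Row 1 needs 685; the known cells sum to 513, so (1,3) = 172.
The remaining cell in row 4 is (4,3) = 685 − 485 = 200.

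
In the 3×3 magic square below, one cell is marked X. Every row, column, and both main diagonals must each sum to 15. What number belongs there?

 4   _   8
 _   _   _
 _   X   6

7

Using row 1: 4 + 8 + ? → (1,2) = 15 − 12 = 3.
The remaining cell in column 3 is (2,3) = 15 − 14 = 1.
From main diagonal, 15 − (4 + 6) gives (2,2) = 5.
From anti-diagonal, 15 − (8 + 5) gives (3,1) = 2.
Using row 2: 5 + 1 + ? → (2,1) = 15 − 6 = 9.
From row 3, 15 − (2 + 6) gives (3,2) = 7.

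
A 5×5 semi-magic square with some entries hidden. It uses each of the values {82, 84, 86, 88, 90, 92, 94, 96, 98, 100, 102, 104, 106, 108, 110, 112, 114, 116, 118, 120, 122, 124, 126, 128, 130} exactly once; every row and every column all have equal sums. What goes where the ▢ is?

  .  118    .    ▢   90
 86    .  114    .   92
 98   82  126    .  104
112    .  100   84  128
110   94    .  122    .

The 25 entries sum to 2650, so each line sums to 2650/5 = 530.
The remaining cell in row 3 is (3,4) = 530 − 410 = 120.
Row 4 needs 530; the known cells sum to 424, so (4,2) = 106.
Column 1 must total 530; the given cells sum to 406, so (1,1) = 124.
The remaining cell in column 2 is (2,2) = 530 − 400 = 130.
From column 5, 530 − (90 + 92 + 104 + 128) gives (5,5) = 116.
Row 2 needs 530; the known cells sum to 422, so (2,4) = 108.
From row 5, 530 − (110 + 94 + 122 + 116) gives (5,3) = 88.
Column 3 must total 530; the given cells sum to 428, so (1,3) = 102.
Using column 4: 108 + 120 + 84 + 122 + ? → (1,4) = 530 − 434 = 96.

96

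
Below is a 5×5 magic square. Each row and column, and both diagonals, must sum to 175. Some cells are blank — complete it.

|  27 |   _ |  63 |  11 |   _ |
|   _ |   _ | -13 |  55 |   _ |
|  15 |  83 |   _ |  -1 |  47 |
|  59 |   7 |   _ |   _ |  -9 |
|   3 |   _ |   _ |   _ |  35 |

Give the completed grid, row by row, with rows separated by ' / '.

The remaining cell in row 3 is (3,3) = 175 − 144 = 31.
Column 1 must total 175; the given cells sum to 104, so (2,1) = 71.
Anti-diagonal must total 175; the given cells sum to 96, so (1,5) = 79.
From row 1, 175 − (27 + 63 + 11 + 79) gives (1,2) = -5.
From column 5, 175 − (79 + 47 + (-9) + 35) gives (2,5) = 23.
The remaining cell in row 2 is (2,2) = 175 − 136 = 39.
From column 2, 175 − (-5 + 39 + 83 + 7) gives (5,2) = 51.
The remaining cell in main diagonal is (4,4) = 175 − 132 = 43.
The remaining cell in row 4 is (4,3) = 175 − 100 = 75.
Column 3 must total 175; the given cells sum to 156, so (5,3) = 19.
Column 4 must total 175; the given cells sum to 108, so (5,4) = 67.

27 -5 63 11 79 / 71 39 -13 55 23 / 15 83 31 -1 47 / 59 7 75 43 -9 / 3 51 19 67 35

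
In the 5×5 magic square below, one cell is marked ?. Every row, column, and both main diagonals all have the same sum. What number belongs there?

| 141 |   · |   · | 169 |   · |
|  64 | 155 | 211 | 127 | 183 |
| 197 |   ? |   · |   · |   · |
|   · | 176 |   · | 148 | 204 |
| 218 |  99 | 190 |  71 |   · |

78

Row 2 is complete and sums to 740; that is the magic constant.
Row 5 must total 740; the given cells sum to 578, so (5,5) = 162.
Column 1 must total 740; the given cells sum to 620, so (4,1) = 120.
Column 4 must total 740; the given cells sum to 515, so (3,4) = 225.
The remaining cell in main diagonal is (3,3) = 740 − 606 = 134.
Using anti-diagonal: 127 + 134 + 176 + 218 + ? → (1,5) = 740 − 655 = 85.
Row 4 must total 740; the given cells sum to 648, so (4,3) = 92.
Column 3 must total 740; the given cells sum to 627, so (1,3) = 113.
The remaining cell in column 5 is (3,5) = 740 − 634 = 106.
Row 1 needs 740; the known cells sum to 508, so (1,2) = 232.
Row 3 must total 740; the given cells sum to 662, so (3,2) = 78.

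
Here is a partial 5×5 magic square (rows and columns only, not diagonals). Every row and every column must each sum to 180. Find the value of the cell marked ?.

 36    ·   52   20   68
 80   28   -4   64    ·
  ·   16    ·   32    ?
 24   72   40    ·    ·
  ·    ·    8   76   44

0

From row 1, 180 − (36 + 52 + 20 + 68) gives (1,2) = 4.
From row 2, 180 − (80 + 28 + (-4) + 64) gives (2,5) = 12.
From column 2, 180 − (4 + 28 + 16 + 72) gives (5,2) = 60.
The remaining cell in column 3 is (3,3) = 180 − 96 = 84.
Column 4: 20 + 64 + 32 + 76 + ? = 180, so (4,4) = -12.
From row 4, 180 − (24 + 72 + 40 + (-12)) gives (4,5) = 56.
The remaining cell in row 5 is (5,1) = 180 − 188 = -8.
Column 1: 36 + 80 + 24 + (-8) + ? = 180, so (3,1) = 48.
Column 5 must total 180; the given cells sum to 180, so (3,5) = 0.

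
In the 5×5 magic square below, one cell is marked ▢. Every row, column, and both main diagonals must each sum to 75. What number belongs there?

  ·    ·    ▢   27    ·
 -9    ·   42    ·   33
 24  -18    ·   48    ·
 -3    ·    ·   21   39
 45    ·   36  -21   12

From row 5, 75 − (45 + 36 + (-21) + 12) gives (5,2) = 3.
Column 1: -9 + 24 + (-3) + 45 + ? = 75, so (1,1) = 18.
Using column 4: 27 + 48 + 21 + (-21) + ? → (2,4) = 75 − 75 = 0.
Row 2 must total 75; the given cells sum to 66, so (2,2) = 9.
Main diagonal: 18 + 9 + 21 + 12 + ? = 75, so (3,3) = 15.
Row 3: 24 + (-18) + 15 + 48 + ? = 75, so (3,5) = 6.
Using column 5: 33 + 6 + 39 + 12 + ? → (1,5) = 75 − 90 = -15.
From anti-diagonal, 75 − (-15 + 0 + 15 + 45) gives (4,2) = 30.
Row 4: -3 + 30 + 21 + 39 + ? = 75, so (4,3) = -12.
Column 2 must total 75; the given cells sum to 24, so (1,2) = 51.
Column 3: 42 + 15 + (-12) + 36 + ? = 75, so (1,3) = -6.

-6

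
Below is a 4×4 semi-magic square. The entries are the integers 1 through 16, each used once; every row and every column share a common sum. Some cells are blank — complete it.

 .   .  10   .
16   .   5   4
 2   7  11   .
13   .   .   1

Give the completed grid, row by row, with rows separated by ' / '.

3 6 10 15 / 16 9 5 4 / 2 7 11 14 / 13 12 8 1

The entries are 1 through 16, which sum to 136, so each line sums to 136/4 = 34.
Row 2 needs 34; the known cells sum to 25, so (2,2) = 9.
Row 3 needs 34; the known cells sum to 20, so (3,4) = 14.
Column 1: 16 + 2 + 13 + ? = 34, so (1,1) = 3.
From column 3, 34 − (10 + 5 + 11) gives (4,3) = 8.
Column 4: 4 + 14 + 1 + ? = 34, so (1,4) = 15.
The remaining cell in row 1 is (1,2) = 34 − 28 = 6.
From row 4, 34 − (13 + 8 + 1) gives (4,2) = 12.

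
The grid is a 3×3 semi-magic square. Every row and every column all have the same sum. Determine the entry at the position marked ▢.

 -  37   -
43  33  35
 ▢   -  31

39

Row 2 is complete and sums to 111; that is the magic constant.
Column 2 needs 111; the known cells sum to 70, so (3,2) = 41.
Column 3: 35 + 31 + ? = 111, so (1,3) = 45.
Row 1: 37 + 45 + ? = 111, so (1,1) = 29.
Row 3 must total 111; the given cells sum to 72, so (3,1) = 39.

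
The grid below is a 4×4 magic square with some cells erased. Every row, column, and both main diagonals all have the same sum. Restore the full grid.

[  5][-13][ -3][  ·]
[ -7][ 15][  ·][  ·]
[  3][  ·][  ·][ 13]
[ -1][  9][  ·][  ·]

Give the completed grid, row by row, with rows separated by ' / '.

Column 1 is already complete: 5 + -7 + 3 + -1 = 0, so that is the magic constant.
Row 1 must total 0; the given cells sum to -11, so (1,4) = 11.
Column 2 must total 0; the given cells sum to 11, so (3,2) = -11.
The remaining cell in anti-diagonal is (2,3) = 0 − (-1) = 1.
The remaining cell in row 2 is (2,4) = 0 − 9 = -9.
Row 3 must total 0; the given cells sum to 5, so (3,3) = -5.
Column 3 needs 0; the known cells sum to -7, so (4,3) = 7.
Using column 4: 11 + (-9) + 13 + ? → (4,4) = 0 − 15 = -15.

5 -13 -3 11 / -7 15 1 -9 / 3 -11 -5 13 / -1 9 7 -15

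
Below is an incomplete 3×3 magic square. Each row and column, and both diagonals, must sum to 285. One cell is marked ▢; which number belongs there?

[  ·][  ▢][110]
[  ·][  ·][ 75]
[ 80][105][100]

From anti-diagonal, 285 − (110 + 80) gives (2,2) = 95.
The remaining cell in row 2 is (2,1) = 285 − 170 = 115.
Column 1 needs 285; the known cells sum to 195, so (1,1) = 90.
Using column 2: 95 + 105 + ? → (1,2) = 285 − 200 = 85.

85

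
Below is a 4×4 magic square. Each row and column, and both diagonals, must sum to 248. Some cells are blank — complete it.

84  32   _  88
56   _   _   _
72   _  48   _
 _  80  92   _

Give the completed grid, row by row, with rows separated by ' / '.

84 32 44 88 / 56 76 64 52 / 72 60 48 68 / 36 80 92 40

The remaining cell in row 1 is (1,3) = 248 − 204 = 44.
Using column 1: 84 + 56 + 72 + ? → (4,1) = 248 − 212 = 36.
From column 3, 248 − (44 + 48 + 92) gives (2,3) = 64.
From anti-diagonal, 248 − (88 + 64 + 36) gives (3,2) = 60.
Row 3: 72 + 60 + 48 + ? = 248, so (3,4) = 68.
Row 4: 36 + 80 + 92 + ? = 248, so (4,4) = 40.
Column 2: 32 + 60 + 80 + ? = 248, so (2,2) = 76.
Column 4 needs 248; the known cells sum to 196, so (2,4) = 52.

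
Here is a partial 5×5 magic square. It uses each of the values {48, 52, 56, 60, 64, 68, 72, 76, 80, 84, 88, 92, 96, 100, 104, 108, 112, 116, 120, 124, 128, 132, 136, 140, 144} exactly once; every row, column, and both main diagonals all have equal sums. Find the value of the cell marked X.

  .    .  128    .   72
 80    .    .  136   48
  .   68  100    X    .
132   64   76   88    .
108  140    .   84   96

The 25 entries sum to 2400, so each line sums to 2400/5 = 480.
Using row 4: 132 + 64 + 76 + 88 + ? → (4,5) = 480 − 360 = 120.
From row 5, 480 − (108 + 140 + 84 + 96) gives (5,3) = 52.
Column 3: 128 + 100 + 76 + 52 + ? = 480, so (2,3) = 124.
Column 5: 72 + 48 + 120 + 96 + ? = 480, so (3,5) = 144.
The remaining cell in row 2 is (2,2) = 480 − 388 = 92.
Column 2: 92 + 68 + 64 + 140 + ? = 480, so (1,2) = 116.
The remaining cell in main diagonal is (1,1) = 480 − 376 = 104.
Row 1 must total 480; the given cells sum to 420, so (1,4) = 60.
Using column 1: 104 + 80 + 132 + 108 + ? → (3,1) = 480 − 424 = 56.
Column 4: 60 + 136 + 88 + 84 + ? = 480, so (3,4) = 112.

112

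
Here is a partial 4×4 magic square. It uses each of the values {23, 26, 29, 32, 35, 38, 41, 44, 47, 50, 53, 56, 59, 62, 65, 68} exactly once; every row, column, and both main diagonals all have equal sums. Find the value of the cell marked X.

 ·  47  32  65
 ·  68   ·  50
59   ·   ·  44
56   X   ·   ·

41

The 16 entries sum to 728, so each line sums to 728/4 = 182.
From row 1, 182 − (47 + 32 + 65) gives (1,1) = 38.
The remaining cell in column 1 is (2,1) = 182 − 153 = 29.
Column 4 needs 182; the known cells sum to 159, so (4,4) = 23.
The remaining cell in main diagonal is (3,3) = 182 − 129 = 53.
Row 2 must total 182; the given cells sum to 147, so (2,3) = 35.
Row 3 must total 182; the given cells sum to 156, so (3,2) = 26.
From column 2, 182 − (47 + 68 + 26) gives (4,2) = 41.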